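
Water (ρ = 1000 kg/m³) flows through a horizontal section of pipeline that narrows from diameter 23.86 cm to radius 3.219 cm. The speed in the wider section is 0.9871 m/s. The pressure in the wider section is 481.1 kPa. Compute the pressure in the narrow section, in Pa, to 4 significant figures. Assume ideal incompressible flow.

P₂ ≈ 389700 Pa

The volume flow rate is constant, so v₂ = (A₁/A₂)v₁ = (447.1/32.55)·0.9871 = 13.56 m/s.
With no height change, Bernoulli's equation is P₁ + ½ρv₁² = P₂ + ½ρv₂².
P₂ = P₁ − ½ρ(v₂² − v₁²) = 481100 − ½·1000·(13.56² − 0.9871²) = 481100 − 91420 = 389700 Pa.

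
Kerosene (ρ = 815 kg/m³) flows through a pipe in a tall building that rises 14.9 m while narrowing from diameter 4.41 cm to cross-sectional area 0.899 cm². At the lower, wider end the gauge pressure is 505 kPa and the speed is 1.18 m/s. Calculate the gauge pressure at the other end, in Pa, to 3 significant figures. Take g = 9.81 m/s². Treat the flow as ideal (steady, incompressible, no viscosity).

Mass conservation (A₁v₁ = A₂v₂) gives v₂ = 1.18 × 15.3/0.899 = 20.0 m/s.
Applying Bernoulli between the two ends and solving for P₂: P₂ = P₁ + ½ρ(v₁² − v₂²) − ρgΔh.
P₂ = 505000 + ½·815·(1.18² − 20.0²) − 815·9.81·(+14.9) = 505000 + (-163000) − (119000) = 223000 Pa.

223000 Pa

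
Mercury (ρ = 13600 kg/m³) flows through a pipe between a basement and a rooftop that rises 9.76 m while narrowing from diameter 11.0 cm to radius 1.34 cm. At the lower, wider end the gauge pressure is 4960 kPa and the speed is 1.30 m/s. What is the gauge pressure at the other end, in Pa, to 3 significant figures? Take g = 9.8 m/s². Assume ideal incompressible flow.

P₂ = 409000 Pa

Continuity gives A₁v₁ = A₂v₂, so v₂ = (95.0 cm²)/(5.64 cm²) × 1.30 m/s = 21.9 m/s.
Energy conservation along the streamline gives P₂ = P₁ − ½ρ(v₂² − v₁²) − ρg(h₂ − h₁).
P₂ = 4960000 + ½·13600·(1.30² − 21.9²) − 13600·9.8·(+9.76) = 4960000 + (-3250000) − (1300000) = 409000 Pa.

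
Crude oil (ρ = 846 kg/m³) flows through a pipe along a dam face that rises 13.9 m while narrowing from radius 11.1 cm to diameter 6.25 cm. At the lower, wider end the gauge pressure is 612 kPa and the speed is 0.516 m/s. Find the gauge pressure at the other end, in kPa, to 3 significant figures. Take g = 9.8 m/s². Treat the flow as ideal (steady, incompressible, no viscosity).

479 kPa

By continuity, v₂ = v₁·A₁/A₂ = 0.516·(387/30.7) = 6.51 m/s.
Applying Bernoulli between the two ends and solving for P₂: P₂ = P₁ + ½ρ(v₁² − v₂²) − ρgΔh.
P₂ = 612000 + ½·846·(0.516² − 6.51²) − 846·9.8·(+13.9) = 612000 + (-17800) − (115000) = 479000 Pa.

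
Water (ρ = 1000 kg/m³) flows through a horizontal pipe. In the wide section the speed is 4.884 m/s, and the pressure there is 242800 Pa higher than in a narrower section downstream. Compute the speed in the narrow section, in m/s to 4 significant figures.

With h₁ = h₂, rearranging Bernoulli gives v₂ = √(v₁² + 2ΔP/ρ).
v₂ = √(4.884² + 2·242800/1000) = √(23.85 + 485.6) = 22.57 m/s.

22.57 m/s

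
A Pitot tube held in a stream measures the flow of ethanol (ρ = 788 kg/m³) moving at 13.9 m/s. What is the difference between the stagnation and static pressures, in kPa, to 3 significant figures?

ΔP ≈ 76.1 kPa

At the stagnation point the flow is brought to rest, so Bernoulli gives P_stag − P_static = ½ρv².
ΔP = ½·788·13.9² = 76100 Pa.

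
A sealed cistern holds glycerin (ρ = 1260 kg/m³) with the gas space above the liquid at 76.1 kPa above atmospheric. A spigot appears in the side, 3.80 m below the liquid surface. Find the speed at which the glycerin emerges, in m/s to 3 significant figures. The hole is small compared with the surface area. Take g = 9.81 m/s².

Take point 1 at the surface (v₁ ≈ 0) and point 2 at the hole (at atmospheric pressure). Bernoulli: P₁ + ρg h = P_atm + ½ρv₂².
With P₁ − P_atm = 76100 Pa, v₂ = √(2gh + 2ΔP/ρ) = √(2·9.81·3.80 + 2·76100/1260) = 14.0 m/s.

v ≈ 14.0 m/s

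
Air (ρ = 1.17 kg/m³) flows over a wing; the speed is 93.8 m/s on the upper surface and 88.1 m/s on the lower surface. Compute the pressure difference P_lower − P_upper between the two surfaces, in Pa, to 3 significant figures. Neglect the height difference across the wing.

ΔP = 607 Pa

With negligible Δh, P + ½ρv² is constant, so P_low − P_up = ½ρ(v_up² − v_low²).
ΔP = ½·1.17·(93.8² − 88.1²) = 607 Pa.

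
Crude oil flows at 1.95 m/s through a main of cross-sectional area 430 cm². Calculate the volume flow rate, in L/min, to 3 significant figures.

5030 L/min

Q = A·v = 0.0430 m² × 1.95 m/s = 0.0838 m³/s.
Converting: 0.0838 m³/s × 60000 = 5030 L/min.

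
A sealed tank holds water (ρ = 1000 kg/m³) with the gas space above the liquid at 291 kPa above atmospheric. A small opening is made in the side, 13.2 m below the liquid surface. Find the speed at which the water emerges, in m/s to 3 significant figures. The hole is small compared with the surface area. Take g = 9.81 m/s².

v ≈ 29.0 m/s

Take point 1 at the surface (v₁ ≈ 0) and point 2 at the hole (at atmospheric pressure). Bernoulli: P₁ + ρg h = P_atm + ½ρv₂².
With P₁ − P_atm = 291000 Pa, v₂ = √(2gh + 2ΔP/ρ) = √(2·9.81·13.2 + 2·291000/1000) = 29.0 m/s.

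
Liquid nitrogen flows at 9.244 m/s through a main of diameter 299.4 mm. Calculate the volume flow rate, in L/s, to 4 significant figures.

Q ≈ 650.8 L/s

Q = A·v = 0.07040 m² × 9.244 m/s = 0.6508 m³/s.
Converting: 0.6508 m³/s × 1000 = 650.8 L/s.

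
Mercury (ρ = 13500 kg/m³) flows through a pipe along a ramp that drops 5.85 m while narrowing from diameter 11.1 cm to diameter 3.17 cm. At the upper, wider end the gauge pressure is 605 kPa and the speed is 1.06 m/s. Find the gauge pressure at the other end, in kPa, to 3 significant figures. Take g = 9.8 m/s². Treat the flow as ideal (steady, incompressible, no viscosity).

By continuity, v₂ = v₁·A₁/A₂ = 1.06·(96.8/7.89) = 13.0 m/s.
Energy conservation along the streamline gives P₂ = P₁ − ½ρ(v₂² − v₁²) − ρg(h₂ − h₁).
P₂ = 605000 + ½·13500·(1.06² − 13.0²) − 13500·9.8·(−5.85) = 605000 + (-1130000) − (-774000) = 246000 Pa.

P₂ ≈ 246 kPa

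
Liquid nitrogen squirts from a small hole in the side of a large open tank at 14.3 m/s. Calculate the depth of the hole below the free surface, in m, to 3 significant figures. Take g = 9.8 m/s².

For a small hole in a large open tank, ½v² = gh, giving h = v²/(2g).
h = 14.3²/(2·9.8) = 204/19.60 = 10.4 m.

h ≈ 10.4 m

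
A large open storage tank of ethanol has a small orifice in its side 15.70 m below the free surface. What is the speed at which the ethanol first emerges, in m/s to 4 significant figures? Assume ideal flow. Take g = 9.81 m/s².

Bernoulli from surface to hole (P equal, v_surface ≈ 0): v = √(2gh) = √(2×9.81×15.70) = 17.55 m/s.

17.55 m/s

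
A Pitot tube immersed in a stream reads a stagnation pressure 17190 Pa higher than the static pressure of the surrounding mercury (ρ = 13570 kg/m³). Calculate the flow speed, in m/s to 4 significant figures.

v = 1.592 m/s

At the stagnation point the flow is brought to rest, so Bernoulli gives P_stag − P_static = ½ρv².
v = √(2ΔP/ρ) = √(2·17190/13570) = 1.592 m/s.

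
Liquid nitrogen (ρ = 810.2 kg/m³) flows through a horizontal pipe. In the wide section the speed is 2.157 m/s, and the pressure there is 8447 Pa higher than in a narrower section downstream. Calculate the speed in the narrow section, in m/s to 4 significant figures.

With h₁ = h₂, rearranging Bernoulli gives v₂ = √(v₁² + 2ΔP/ρ).
v₂ = √(2.157² + 2·8447/810.2) = √(4.653 + 20.85) = 5.050 m/s.

v₂ = 5.050 m/s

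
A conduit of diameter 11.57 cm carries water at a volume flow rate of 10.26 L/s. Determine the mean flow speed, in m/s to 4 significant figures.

Q = 10.26 L/s = 0.01026 m³/s.
v = Q/A = 0.01026 / 0.01051 = 0.9759 m/s.

v = 0.9759 m/s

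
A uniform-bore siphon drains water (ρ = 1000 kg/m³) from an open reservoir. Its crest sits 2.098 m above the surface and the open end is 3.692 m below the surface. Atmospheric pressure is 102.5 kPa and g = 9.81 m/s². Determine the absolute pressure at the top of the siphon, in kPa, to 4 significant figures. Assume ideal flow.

P_top ≈ 45.70 kPa

From the surface to the outlet (both open to atmosphere, surface at rest): v = √(2g·h_out) = √(2·9.81·3.692) = 8.511 m/s.
Continuity keeps v the same throughout the tube; from surface to crest, P_atm + 0 = P_top + ½ρv² + ρg·h_top.
P_top = 102500 − ½·1000·8.511² − 1000·9.81·2.098 = 45700 Pa.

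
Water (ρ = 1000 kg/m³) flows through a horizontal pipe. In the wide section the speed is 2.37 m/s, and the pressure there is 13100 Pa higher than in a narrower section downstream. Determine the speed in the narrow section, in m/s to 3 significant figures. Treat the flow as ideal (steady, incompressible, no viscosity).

v₂ ≈ 5.64 m/s

Horizontal Bernoulli: P₁ + ½ρv₁² = P₂ + ½ρv₂², so v₂² = v₁² + 2(P₁ − P₂)/ρ.
v₂ = √(2.37² + 2·13100/1000) = √(5.62 + 26.2) = 5.64 m/s.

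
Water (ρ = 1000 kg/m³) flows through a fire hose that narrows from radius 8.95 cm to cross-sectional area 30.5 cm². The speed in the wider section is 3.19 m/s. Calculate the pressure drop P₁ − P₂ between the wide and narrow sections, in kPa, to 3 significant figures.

ΔP ≈ 341 kPa

The volume flow rate is constant, so v₂ = (A₁/A₂)v₁ = (252/30.5)·3.19 = 26.3 m/s.
With no height change, Bernoulli's equation is P₁ + ½ρv₁² = P₂ + ½ρv₂².
P₁ − P₂ = ½·1000·(26.3² − 3.19²) = ½·1000·683 = 341000 Pa.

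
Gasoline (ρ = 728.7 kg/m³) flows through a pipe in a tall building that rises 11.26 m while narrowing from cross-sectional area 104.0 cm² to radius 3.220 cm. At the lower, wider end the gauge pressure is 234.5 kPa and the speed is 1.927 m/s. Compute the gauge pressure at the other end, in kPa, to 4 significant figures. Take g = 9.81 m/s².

The volume flow rate is constant, so v₂ = (A₁/A₂)v₁ = (104.0/32.57)·1.927 = 6.153 m/s.
Energy conservation along the streamline gives P₂ = P₁ − ½ρ(v₂² − v₁²) − ρg(h₂ − h₁).
P₂ = 234500 + ½·728.7·(1.927² − 6.153²) − 728.7·9.81·(+11.26) = 234500 + (-12440) − (80490) = 141600 Pa.

P₂ = 141.6 kPa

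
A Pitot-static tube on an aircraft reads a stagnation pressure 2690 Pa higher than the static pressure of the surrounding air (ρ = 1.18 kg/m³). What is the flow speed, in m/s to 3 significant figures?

At the stagnation point the flow is brought to rest, so Bernoulli gives P_stag − P_static = ½ρv².
v = √(2ΔP/ρ) = √(2·2690/1.18) = 67.5 m/s.

v ≈ 67.5 m/s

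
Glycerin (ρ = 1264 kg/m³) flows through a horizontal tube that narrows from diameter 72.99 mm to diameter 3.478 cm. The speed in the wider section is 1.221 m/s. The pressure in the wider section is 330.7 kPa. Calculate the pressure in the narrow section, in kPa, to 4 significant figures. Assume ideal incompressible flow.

P₂ ≈ 313.4 kPa

Mass conservation (A₁v₁ = A₂v₂) gives v₂ = 1.221 × 41.84/9.501 = 5.378 m/s.
Bernoulli (h₁ = h₂): P₁ − P₂ = ½ρ(v₂² − v₁²).
P₂ = P₁ − ½ρ(v₂² − v₁²) = 330700 − ½·1264·(5.378² − 1.221²) = 330700 − 17330 = 313400 Pa.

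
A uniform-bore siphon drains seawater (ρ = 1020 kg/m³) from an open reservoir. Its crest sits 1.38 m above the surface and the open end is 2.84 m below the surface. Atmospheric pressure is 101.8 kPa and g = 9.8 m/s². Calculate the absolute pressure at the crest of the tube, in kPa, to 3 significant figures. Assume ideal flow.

P_top ≈ 59.6 kPa

From the surface to the outlet (both open to atmosphere, surface at rest): v = √(2g·h_out) = √(2·9.8·2.84) = 7.46 m/s.
Continuity keeps v the same throughout the tube; from surface to crest, P_atm + 0 = P_top + ½ρv² + ρg·h_top.
P_top = 101800 − ½·1020·7.46² − 1020·9.8·1.38 = 59600 Pa.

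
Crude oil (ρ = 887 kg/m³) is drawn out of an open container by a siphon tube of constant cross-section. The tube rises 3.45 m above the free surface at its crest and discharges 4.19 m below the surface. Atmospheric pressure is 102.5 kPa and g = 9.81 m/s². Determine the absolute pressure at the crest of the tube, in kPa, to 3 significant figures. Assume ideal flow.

P_top ≈ 36.0 kPa

From the surface to the outlet (both open to atmosphere, surface at rest): v = √(2g·h_out) = √(2·9.81·4.19) = 9.07 m/s.
Continuity keeps v the same throughout the tube; from surface to crest, P_atm + 0 = P_top + ½ρv² + ρg·h_top.
P_top = 102500 − ½·887·9.07² − 887·9.81·3.45 = 36000 Pa.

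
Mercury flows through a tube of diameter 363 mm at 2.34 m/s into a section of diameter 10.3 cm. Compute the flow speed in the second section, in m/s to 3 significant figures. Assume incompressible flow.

v₂ ≈ 29.1 m/s

By continuity, v₂ = v₁·A₁/A₂ = 2.34·(1030/83.3) = 29.1 m/s.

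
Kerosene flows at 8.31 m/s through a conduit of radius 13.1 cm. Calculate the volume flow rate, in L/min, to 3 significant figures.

Q = A·v = 0.0539 m² × 8.31 m/s = 0.448 m³/s.
Converting: 0.448 m³/s × 60000 = 26900 L/min.

Q ≈ 26900 L/min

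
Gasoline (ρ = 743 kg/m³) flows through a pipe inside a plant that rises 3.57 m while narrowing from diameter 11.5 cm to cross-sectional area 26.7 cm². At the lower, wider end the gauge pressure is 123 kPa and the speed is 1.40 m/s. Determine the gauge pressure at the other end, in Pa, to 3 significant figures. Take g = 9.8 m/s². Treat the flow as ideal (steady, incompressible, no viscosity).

86700 Pa

By continuity, v₂ = v₁·A₁/A₂ = 1.40·(104/26.7) = 5.45 m/s.
Applying Bernoulli between the two ends and solving for P₂: P₂ = P₁ + ½ρ(v₁² − v₂²) − ρgΔh.
P₂ = 123000 + ½·743·(1.40² − 5.45²) − 743·9.8·(+3.57) = 123000 + (-10300) − (26000) = 86700 Pa.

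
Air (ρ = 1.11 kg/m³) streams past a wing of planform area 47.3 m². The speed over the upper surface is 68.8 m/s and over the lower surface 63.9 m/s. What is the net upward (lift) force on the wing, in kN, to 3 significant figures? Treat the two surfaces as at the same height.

With equal heights on the two surfaces, Bernoulli gives P_lower − P_upper = ½ρ(v_upper² − v_lower²).
ΔP = ½·1.11·(68.8² − 63.9²) = 361 Pa.
Lift = ΔP · A = 361 × 47.3 = 17100 N.

F ≈ 17.1 kN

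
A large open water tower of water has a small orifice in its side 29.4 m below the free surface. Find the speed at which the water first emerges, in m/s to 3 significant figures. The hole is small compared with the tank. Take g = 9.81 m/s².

Bernoulli from surface to hole (P equal, v_surface ≈ 0): v = √(2gh) = √(2×9.81×29.4) = 24.0 m/s.

24.0 m/s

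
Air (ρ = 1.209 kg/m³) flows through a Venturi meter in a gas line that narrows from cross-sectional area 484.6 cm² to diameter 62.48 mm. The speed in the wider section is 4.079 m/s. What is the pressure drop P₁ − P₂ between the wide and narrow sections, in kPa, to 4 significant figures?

ΔP ≈ 2.503 kPa

The volume flow rate is constant, so v₂ = (A₁/A₂)v₁ = (484.6/30.66)·4.079 = 64.47 m/s.
With no height change, Bernoulli's equation is P₁ + ½ρv₁² = P₂ + ½ρv₂².
P₁ − P₂ = ½·1.209·(64.47² − 4.079²) = ½·1.209·4140 = 2503 Pa.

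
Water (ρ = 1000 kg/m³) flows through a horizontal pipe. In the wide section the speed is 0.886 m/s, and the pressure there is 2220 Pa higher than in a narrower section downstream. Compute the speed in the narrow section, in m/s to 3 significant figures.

With h₁ = h₂, rearranging Bernoulli gives v₂ = √(v₁² + 2ΔP/ρ).
v₂ = √(0.886² + 2·2220/1000) = √(0.785 + 4.44) = 2.29 m/s.

v₂ ≈ 2.29 m/s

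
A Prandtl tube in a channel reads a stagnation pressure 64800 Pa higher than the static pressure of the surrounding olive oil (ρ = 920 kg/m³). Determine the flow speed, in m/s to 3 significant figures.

v = 11.9 m/s

Bernoulli between the free stream and the stagnation point: ½ρv² = P_stag − P_static.
v = √(2ΔP/ρ) = √(2·64800/920) = 11.9 m/s.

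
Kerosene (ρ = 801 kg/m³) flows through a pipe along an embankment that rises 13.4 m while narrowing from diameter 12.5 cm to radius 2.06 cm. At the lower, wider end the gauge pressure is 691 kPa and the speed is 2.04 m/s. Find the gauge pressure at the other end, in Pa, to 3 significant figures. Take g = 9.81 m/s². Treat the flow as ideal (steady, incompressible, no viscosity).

P₂ = 446000 Pa

The volume flow rate is constant, so v₂ = (A₁/A₂)v₁ = (123/13.3)·2.04 = 18.8 m/s.
Bernoulli: P₁ + ½ρv₁² + ρg h₁ = P₂ + ½ρv₂² + ρg h₂, so P₂ = P₁ + ½ρ(v₁² − v₂²) − ρg(h₂ − h₁).
P₂ = 691000 + ½·801·(2.04² − 18.8²) − 801·9.81·(+13.4) = 691000 + (-140000) − (105000) = 446000 Pa.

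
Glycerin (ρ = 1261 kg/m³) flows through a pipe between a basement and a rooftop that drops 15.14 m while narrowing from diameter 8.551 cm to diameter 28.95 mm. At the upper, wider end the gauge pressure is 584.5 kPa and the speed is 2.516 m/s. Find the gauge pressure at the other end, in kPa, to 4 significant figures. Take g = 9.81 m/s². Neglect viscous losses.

472.0 kPa

The volume flow rate is constant, so v₂ = (A₁/A₂)v₁ = (57.43/6.582)·2.516 = 21.95 m/s.
Bernoulli: P₁ + ½ρv₁² + ρg h₁ = P₂ + ½ρv₂² + ρg h₂, so P₂ = P₁ + ½ρ(v₁² − v₂²) − ρg(h₂ − h₁).
P₂ = 584500 + ½·1261·(2.516² − 21.95²) − 1261·9.81·(−15.14) = 584500 + (-299800) − (-187300) = 472000 Pa.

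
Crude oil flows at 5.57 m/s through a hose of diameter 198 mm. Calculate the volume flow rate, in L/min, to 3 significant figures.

Q ≈ 10300 L/min

Q = A·v = 0.0308 m² × 5.57 m/s = 0.172 m³/s.
Converting: 0.172 m³/s × 60000 = 10300 L/min.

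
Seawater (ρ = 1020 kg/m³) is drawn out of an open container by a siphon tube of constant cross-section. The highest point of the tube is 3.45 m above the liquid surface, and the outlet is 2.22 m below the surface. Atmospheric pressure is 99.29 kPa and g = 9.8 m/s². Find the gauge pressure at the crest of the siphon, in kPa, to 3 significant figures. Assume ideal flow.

From the surface to the outlet (both open to atmosphere, surface at rest): v = √(2g·h_out) = √(2·9.8·2.22) = 6.60 m/s.
The bore is uniform, so the speed at the crest is the same v. Bernoulli surface→crest: P_atm = P_top + ½ρv² + ρg·h_top.
P_top = 99290 − ½·1020·6.60² − 1020·9.8·3.45 = 42600 Pa. So P_gauge = P_top − P_atm = -56700 Pa.

P_gauge = -56.7 kPa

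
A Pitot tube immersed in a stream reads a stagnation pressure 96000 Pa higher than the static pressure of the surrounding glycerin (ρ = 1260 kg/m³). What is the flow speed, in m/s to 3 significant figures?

Bernoulli between the free stream and the stagnation point: ½ρv² = P_stag − P_static.
v = √(2ΔP/ρ) = √(2·96000/1260) = 12.3 m/s.

v ≈ 12.3 m/s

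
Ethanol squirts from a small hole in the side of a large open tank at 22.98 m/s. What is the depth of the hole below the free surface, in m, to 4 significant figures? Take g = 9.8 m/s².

h ≈ 26.94 m

Torricelli: v = √(2gh), so h = v²/(2g).
h = 22.98²/(2·9.8) = 528.1/19.60 = 26.94 m.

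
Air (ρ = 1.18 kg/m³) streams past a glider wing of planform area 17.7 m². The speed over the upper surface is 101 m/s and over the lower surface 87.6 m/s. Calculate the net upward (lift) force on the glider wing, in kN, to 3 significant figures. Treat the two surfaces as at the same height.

F = 26.4 kN

From P + ½ρv² = const at equal height, P_low − P_up = ½ρ(v_up² − v_low²).
ΔP = ½·1.18·(101² − 87.6²) = 1490 Pa.
Lift = ΔP · A = 1490 × 17.7 = 26400 N.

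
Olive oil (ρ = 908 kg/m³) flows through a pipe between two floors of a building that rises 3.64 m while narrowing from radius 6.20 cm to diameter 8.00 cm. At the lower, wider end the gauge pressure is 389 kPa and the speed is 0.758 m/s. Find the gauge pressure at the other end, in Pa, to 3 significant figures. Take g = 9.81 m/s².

P₂ ≈ 355000 Pa

Mass conservation (A₁v₁ = A₂v₂) gives v₂ = 0.758 × 121/50.3 = 1.82 m/s.
Bernoulli: P₁ + ½ρv₁² + ρg h₁ = P₂ + ½ρv₂² + ρg h₂, so P₂ = P₁ + ½ρ(v₁² − v₂²) − ρg(h₂ − h₁).
P₂ = 389000 + ½·908·(0.758² − 1.82²) − 908·9.81·(+3.64) = 389000 + (-1240) − (32400) = 355000 Pa.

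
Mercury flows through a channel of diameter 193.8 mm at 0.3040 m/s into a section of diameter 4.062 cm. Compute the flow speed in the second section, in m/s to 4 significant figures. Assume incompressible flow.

By continuity, v₂ = v₁·A₁/A₂ = 0.3040·(295.0/12.96) = 6.920 m/s.

v₂ ≈ 6.920 m/s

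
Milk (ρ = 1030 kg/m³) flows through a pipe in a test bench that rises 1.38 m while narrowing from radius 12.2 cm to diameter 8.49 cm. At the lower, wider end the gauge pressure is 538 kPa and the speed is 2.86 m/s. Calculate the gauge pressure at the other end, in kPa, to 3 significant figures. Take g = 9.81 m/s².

P₂ = 241 kPa

The volume flow rate is constant, so v₂ = (A₁/A₂)v₁ = (468/56.6)·2.86 = 23.6 m/s.
Applying Bernoulli between the two ends and solving for P₂: P₂ = P₁ + ½ρ(v₁² − v₂²) − ρgΔh.
P₂ = 538000 + ½·1030·(2.86² − 23.6²) − 1030·9.81·(+1.38) = 538000 + (-283000) − (13900) = 241000 Pa.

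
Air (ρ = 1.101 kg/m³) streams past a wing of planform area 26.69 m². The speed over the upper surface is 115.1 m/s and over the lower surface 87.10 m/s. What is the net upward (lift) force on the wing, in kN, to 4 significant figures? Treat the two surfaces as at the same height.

From P + ½ρv² = const at equal height, P_low − P_up = ½ρ(v_up² − v_low²).
ΔP = ½·1.101·(115.1² − 87.10²) = 3117 Pa.
Lift = ΔP · A = 3117 × 26.69 = 83190 N.

F = 83.19 kN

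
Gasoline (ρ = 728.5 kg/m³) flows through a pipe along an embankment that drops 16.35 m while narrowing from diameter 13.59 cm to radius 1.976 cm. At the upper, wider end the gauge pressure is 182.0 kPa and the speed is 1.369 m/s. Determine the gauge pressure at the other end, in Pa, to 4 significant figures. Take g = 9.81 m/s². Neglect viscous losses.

Continuity gives A₁v₁ = A₂v₂, so v₂ = (145.1 cm²)/(12.27 cm²) × 1.369 m/s = 16.19 m/s.
Bernoulli: P₁ + ½ρv₁² + ρg h₁ = P₂ + ½ρv₂² + ρg h₂, so P₂ = P₁ + ½ρ(v₁² − v₂²) − ρg(h₂ − h₁).
P₂ = 182000 + ½·728.5·(1.369² − 16.19²) − 728.5·9.81·(−16.35) = 182000 + (-94780) − (-116800) = 204100 Pa.

204100 Pa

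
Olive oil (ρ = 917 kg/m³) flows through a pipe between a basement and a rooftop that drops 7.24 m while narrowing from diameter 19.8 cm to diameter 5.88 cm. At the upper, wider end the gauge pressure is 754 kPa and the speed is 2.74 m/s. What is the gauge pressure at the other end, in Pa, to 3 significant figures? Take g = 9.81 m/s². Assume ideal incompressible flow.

P₂ ≈ 380000 Pa

Mass conservation (A₁v₁ = A₂v₂) gives v₂ = 2.74 × 308/27.2 = 31.1 m/s.
Applying Bernoulli between the two ends and solving for P₂: P₂ = P₁ + ½ρ(v₁² − v₂²) − ρgΔh.
P₂ = 754000 + ½·917·(2.74² − 31.1²) − 917·9.81·(−7.24) = 754000 + (-439000) − (-65100) = 380000 Pa.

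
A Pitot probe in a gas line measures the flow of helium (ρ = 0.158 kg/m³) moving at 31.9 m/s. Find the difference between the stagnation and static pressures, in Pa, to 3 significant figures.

Bernoulli between the free stream and the stagnation point: ½ρv² = P_stag − P_static.
ΔP = ½·0.158·31.9² = 80.4 Pa.

80.4 Pa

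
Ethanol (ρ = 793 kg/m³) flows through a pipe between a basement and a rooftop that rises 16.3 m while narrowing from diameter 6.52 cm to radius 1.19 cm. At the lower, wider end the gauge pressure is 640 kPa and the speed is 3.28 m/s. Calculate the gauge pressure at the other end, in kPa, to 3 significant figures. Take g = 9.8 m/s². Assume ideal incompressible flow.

The volume flow rate is constant, so v₂ = (A₁/A₂)v₁ = (33.4/4.45)·3.28 = 24.6 m/s.
Bernoulli: P₁ + ½ρv₁² + ρg h₁ = P₂ + ½ρv₂² + ρg h₂, so P₂ = P₁ + ½ρ(v₁² − v₂²) − ρg(h₂ − h₁).
P₂ = 640000 + ½·793·(3.28² − 24.6²) − 793·9.8·(+16.3) = 640000 + (-236000) − (127000) = 277000 Pa.

P₂ = 277 kPa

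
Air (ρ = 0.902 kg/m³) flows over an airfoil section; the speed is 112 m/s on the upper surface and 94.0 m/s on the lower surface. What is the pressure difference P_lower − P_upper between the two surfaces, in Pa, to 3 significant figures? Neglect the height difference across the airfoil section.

The pressure is lower where the speed is higher: ΔP = ½ρ(v_up² − v_low²).
ΔP = ½·0.902·(112² − 94.0²) = 1670 Pa.

ΔP ≈ 1670 Pa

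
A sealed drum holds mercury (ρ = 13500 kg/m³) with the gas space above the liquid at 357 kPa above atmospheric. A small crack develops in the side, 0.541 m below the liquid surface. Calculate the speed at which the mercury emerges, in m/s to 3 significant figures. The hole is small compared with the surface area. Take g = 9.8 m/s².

Take point 1 at the surface (v₁ ≈ 0) and point 2 at the hole (at atmospheric pressure). Bernoulli: P₁ + ρg h = P_atm + ½ρv₂².
With P₁ − P_atm = 357000 Pa, v₂ = √(2gh + 2ΔP/ρ) = √(2·9.8·0.541 + 2·357000/13500) = 7.97 m/s.

7.97 m/s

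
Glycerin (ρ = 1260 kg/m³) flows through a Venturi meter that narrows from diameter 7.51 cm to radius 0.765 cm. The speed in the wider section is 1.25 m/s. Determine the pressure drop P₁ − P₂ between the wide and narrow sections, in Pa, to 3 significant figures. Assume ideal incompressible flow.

ΔP ≈ 570000 Pa

By continuity, v₂ = v₁·A₁/A₂ = 1.25·(44.3/1.84) = 30.1 m/s.
With no height change, Bernoulli's equation is P₁ + ½ρv₁² = P₂ + ½ρv₂².
P₁ − P₂ = ½·1260·(30.1² − 1.25²) = ½·1260·905 = 570000 Pa.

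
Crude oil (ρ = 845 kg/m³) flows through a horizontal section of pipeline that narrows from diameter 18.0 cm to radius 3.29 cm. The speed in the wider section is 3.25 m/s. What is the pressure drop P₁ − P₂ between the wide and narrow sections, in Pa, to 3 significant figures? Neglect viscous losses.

ΔP = 245000 Pa

Continuity gives A₁v₁ = A₂v₂, so v₂ = (254 cm²)/(34.0 cm²) × 3.25 m/s = 24.3 m/s.
The pipe is horizontal, so Bernoulli reduces to P₁ + ½ρv₁² = P₂ + ½ρv₂².
P₁ − P₂ = ½·845·(24.3² − 3.25²) = ½·845·581 = 245000 Pa.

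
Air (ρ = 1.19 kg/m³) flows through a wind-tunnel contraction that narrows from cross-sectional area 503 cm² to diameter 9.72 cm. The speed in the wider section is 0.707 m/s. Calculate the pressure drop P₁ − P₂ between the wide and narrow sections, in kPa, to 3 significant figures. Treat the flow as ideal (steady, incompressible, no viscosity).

ΔP ≈ 0.0134 kPa

The volume flow rate is constant, so v₂ = (A₁/A₂)v₁ = (503/74.2)·0.707 = 4.79 m/s.
With no height change, Bernoulli's equation is P₁ + ½ρv₁² = P₂ + ½ρv₂².
P₁ − P₂ = ½·1.19·(4.79² − 0.707²) = ½·1.19·22.5 = 13.4 Pa.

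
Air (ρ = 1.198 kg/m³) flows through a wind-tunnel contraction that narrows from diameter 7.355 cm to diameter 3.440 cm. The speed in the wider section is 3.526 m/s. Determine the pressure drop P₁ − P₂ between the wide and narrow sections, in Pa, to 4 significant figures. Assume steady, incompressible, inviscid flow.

Mass conservation (A₁v₁ = A₂v₂) gives v₂ = 3.526 × 42.49/9.294 = 16.12 m/s.
The pipe is horizontal, so Bernoulli reduces to P₁ + ½ρv₁² = P₂ + ½ρv₂².
P₁ − P₂ = ½·1.198·(16.12² − 3.526²) = ½·1.198·247.4 = 148.2 Pa.

148.2 Pa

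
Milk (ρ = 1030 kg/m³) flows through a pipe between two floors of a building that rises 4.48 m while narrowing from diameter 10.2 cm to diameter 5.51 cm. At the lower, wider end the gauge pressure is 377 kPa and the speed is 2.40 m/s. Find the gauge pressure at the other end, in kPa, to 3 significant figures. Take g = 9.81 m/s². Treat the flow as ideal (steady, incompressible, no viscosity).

Continuity gives A₁v₁ = A₂v₂, so v₂ = (81.7 cm²)/(23.8 cm²) × 2.40 m/s = 8.22 m/s.
Bernoulli: P₁ + ½ρv₁² + ρg h₁ = P₂ + ½ρv₂² + ρg h₂, so P₂ = P₁ + ½ρ(v₁² − v₂²) − ρg(h₂ − h₁).
P₂ = 377000 + ½·1030·(2.40² − 8.22²) − 1030·9.81·(+4.48) = 377000 + (-31900) − (45300) = 300000 Pa.

P₂ = 300 kPa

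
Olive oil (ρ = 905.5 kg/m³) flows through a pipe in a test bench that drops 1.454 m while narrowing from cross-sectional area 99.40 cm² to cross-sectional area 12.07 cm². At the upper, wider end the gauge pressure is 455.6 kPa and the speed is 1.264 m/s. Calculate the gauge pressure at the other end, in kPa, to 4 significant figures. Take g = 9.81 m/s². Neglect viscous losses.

420.2 kPa

Continuity gives A₁v₁ = A₂v₂, so v₂ = (99.40 cm²)/(12.07 cm²) × 1.264 m/s = 10.41 m/s.
Applying Bernoulli between the two ends and solving for P₂: P₂ = P₁ + ½ρ(v₁² − v₂²) − ρgΔh.
P₂ = 455600 + ½·905.5·(1.264² − 10.41²) − 905.5·9.81·(−1.454) = 455600 + (-48330) − (-12920) = 420200 Pa.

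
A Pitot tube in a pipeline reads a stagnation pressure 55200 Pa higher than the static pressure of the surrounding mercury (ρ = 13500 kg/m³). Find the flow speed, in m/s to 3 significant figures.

Bernoulli between the free stream and the stagnation point: ½ρv² = P_stag − P_static.
v = √(2ΔP/ρ) = √(2·55200/13500) = 2.86 m/s.

2.86 m/s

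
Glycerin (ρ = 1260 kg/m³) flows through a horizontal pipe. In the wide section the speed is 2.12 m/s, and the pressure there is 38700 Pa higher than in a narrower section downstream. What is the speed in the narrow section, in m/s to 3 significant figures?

v₂ = 8.12 m/s

Horizontal Bernoulli: P₁ + ½ρv₁² = P₂ + ½ρv₂², so v₂² = v₁² + 2(P₁ − P₂)/ρ.
v₂ = √(2.12² + 2·38700/1260) = √(4.49 + 61.4) = 8.12 m/s.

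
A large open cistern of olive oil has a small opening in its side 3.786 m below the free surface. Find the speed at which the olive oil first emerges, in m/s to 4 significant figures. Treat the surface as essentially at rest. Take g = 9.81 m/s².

8.619 m/s

Bernoulli from surface to hole (P equal, v_surface ≈ 0): v = √(2gh) = √(2×9.81×3.786) = 8.619 m/s.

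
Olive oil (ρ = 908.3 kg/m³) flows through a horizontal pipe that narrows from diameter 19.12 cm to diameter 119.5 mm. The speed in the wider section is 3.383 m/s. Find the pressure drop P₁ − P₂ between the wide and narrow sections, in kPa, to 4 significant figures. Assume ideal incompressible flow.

The volume flow rate is constant, so v₂ = (A₁/A₂)v₁ = (287.1/112.2)·3.383 = 8.660 m/s.
Along the horizontal streamline, P + ½ρv² is constant.
P₁ − P₂ = ½·908.3·(8.660² − 3.383²) = ½·908.3·63.56 = 28870 Pa.

ΔP ≈ 28.87 kPa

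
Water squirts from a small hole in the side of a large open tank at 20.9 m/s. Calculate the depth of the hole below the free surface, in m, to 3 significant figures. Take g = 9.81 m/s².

22.3 m

Inverting v = √(2gh) gives h = v² / 2g.
h = 20.9²/(2·9.81) = 437/19.62 = 22.3 m.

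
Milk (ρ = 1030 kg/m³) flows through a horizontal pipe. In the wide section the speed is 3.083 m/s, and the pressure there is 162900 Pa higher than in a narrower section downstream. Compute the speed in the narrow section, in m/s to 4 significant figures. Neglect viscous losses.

With h₁ = h₂, rearranging Bernoulli gives v₂ = √(v₁² + 2ΔP/ρ).
v₂ = √(3.083² + 2·162900/1030) = √(9.505 + 316.3) = 18.05 m/s.

v₂ ≈ 18.05 m/s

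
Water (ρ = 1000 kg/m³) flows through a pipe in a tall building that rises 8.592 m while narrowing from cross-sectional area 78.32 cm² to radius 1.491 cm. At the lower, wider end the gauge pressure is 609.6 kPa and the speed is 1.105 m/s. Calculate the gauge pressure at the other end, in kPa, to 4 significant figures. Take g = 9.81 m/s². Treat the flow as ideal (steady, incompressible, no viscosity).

Continuity gives A₁v₁ = A₂v₂, so v₂ = (78.32 cm²)/(6.984 cm²) × 1.105 m/s = 12.39 m/s.
Applying Bernoulli between the two ends and solving for P₂: P₂ = P₁ + ½ρ(v₁² − v₂²) − ρgΔh.
P₂ = 609600 + ½·1000·(1.105² − 12.39²) − 1000·9.81·(+8.592) = 609600 + (-76170) − (84290) = 449100 Pa.

449.1 kPa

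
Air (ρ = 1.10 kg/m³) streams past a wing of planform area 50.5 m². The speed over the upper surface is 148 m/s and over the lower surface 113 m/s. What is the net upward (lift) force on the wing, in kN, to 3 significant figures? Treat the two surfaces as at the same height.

The faster flow above has the lower pressure; Bernoulli (same height) gives ΔP = ½ρ(v_up² − v_low²).
ΔP = ½·1.10·(148² − 113²) = 5020 Pa.
Lift = ΔP · A = 5020 × 50.5 = 254000 N.

F ≈ 254 kN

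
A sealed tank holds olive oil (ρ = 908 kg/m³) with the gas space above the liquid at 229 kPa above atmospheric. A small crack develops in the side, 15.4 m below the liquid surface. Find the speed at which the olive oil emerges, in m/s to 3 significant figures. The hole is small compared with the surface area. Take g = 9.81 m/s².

28.4 m/s

Take point 1 at the surface (v₁ ≈ 0) and point 2 at the hole (at atmospheric pressure). Bernoulli: P₁ + ρg h = P_atm + ½ρv₂².
With P₁ − P_atm = 229000 Pa, v₂ = √(2gh + 2ΔP/ρ) = √(2·9.81·15.4 + 2·229000/908) = 28.4 m/s.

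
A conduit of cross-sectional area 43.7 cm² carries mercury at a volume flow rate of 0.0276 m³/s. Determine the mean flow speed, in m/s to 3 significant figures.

Q = 0.0276 m³/s = 0.0276 m³/s.
v = Q/A = 0.0276 / 0.00437 = 6.32 m/s.

v ≈ 6.32 m/s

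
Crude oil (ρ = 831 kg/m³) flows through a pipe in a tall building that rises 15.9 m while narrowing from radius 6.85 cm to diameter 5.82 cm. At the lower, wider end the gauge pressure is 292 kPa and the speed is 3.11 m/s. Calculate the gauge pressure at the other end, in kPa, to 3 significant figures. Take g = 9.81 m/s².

Mass conservation (A₁v₁ = A₂v₂) gives v₂ = 3.11 × 147/26.6 = 17.2 m/s.
Bernoulli: P₁ + ½ρv₁² + ρg h₁ = P₂ + ½ρv₂² + ρg h₂, so P₂ = P₁ + ½ρ(v₁² − v₂²) − ρg(h₂ − h₁).
P₂ = 292000 + ½·831·(3.11² − 17.2²) − 831·9.81·(+15.9) = 292000 + (-119000) − (130000) = 43000 Pa.

P₂ = 43.0 kPa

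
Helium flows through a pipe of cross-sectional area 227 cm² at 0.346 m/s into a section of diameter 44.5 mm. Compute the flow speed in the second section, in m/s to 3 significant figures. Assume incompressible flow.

By continuity, v₂ = v₁·A₁/A₂ = 0.346·(227/15.6) = 5.05 m/s.

v₂ ≈ 5.05 m/s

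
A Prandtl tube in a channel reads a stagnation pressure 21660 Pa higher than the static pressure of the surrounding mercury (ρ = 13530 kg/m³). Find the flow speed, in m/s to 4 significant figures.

v ≈ 1.789 m/s

Bernoulli between the free stream and the stagnation point: ½ρv² = P_stag − P_static.
v = √(2ΔP/ρ) = √(2·21660/13530) = 1.789 m/s.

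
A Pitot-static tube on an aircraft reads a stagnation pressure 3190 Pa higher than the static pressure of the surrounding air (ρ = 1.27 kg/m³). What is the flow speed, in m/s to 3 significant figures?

The dynamic pressure equals the rise in static pressure at the stagnation point: ΔP = ½ρv².
v = √(2ΔP/ρ) = √(2·3190/1.27) = 70.9 m/s.

70.9 m/s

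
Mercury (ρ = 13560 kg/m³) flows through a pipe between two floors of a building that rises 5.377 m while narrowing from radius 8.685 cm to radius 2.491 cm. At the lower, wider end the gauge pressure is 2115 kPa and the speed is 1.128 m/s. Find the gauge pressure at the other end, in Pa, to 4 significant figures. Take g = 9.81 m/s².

P₂ ≈ 133600 Pa

Mass conservation (A₁v₁ = A₂v₂) gives v₂ = 1.128 × 237.0/19.49 = 13.71 m/s.
Applying Bernoulli between the two ends and solving for P₂: P₂ = P₁ + ½ρ(v₁² − v₂²) − ρgΔh.
P₂ = 2115000 + ½·13560·(1.128² − 13.71²) − 13560·9.81·(+5.377) = 2115000 + (-1266000) − (715300) = 133600 Pa.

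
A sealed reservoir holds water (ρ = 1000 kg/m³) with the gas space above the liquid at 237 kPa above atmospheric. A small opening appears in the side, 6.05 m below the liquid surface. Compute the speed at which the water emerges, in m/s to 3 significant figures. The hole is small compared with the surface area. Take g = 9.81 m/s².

v ≈ 24.3 m/s

Take point 1 at the surface (v₁ ≈ 0) and point 2 at the hole (at atmospheric pressure). Bernoulli: P₁ + ρg h = P_atm + ½ρv₂².
With P₁ − P_atm = 237000 Pa, v₂ = √(2gh + 2ΔP/ρ) = √(2·9.81·6.05 + 2·237000/1000) = 24.3 m/s.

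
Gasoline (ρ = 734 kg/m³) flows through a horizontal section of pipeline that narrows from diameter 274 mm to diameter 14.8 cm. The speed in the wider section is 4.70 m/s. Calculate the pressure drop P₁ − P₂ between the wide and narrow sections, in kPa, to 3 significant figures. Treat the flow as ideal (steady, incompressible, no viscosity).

Continuity gives A₁v₁ = A₂v₂, so v₂ = (590 cm²)/(172 cm²) × 4.70 m/s = 16.1 m/s.
Bernoulli (h₁ = h₂): P₁ − P₂ = ½ρ(v₂² − v₁²).
P₁ − P₂ = ½·734·(16.1² − 4.70²) = ½·734·237 = 87100 Pa.

ΔP ≈ 87.1 kPa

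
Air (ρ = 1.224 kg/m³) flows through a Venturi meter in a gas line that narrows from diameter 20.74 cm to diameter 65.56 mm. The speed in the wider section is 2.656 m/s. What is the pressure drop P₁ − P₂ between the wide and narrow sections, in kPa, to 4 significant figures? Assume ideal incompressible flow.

ΔP = 0.4281 kPa

Continuity gives A₁v₁ = A₂v₂, so v₂ = (337.8 cm²)/(33.76 cm²) × 2.656 m/s = 26.58 m/s.
Bernoulli (h₁ = h₂): P₁ − P₂ = ½ρ(v₂² − v₁²).
P₁ − P₂ = ½·1.224·(26.58² − 2.656²) = ½·1.224·699.5 = 428.1 Pa.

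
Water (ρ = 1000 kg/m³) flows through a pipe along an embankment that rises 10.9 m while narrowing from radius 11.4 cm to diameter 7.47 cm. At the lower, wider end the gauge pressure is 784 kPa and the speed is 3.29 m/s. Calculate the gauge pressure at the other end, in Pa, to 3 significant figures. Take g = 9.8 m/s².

213000 Pa

Mass conservation (A₁v₁ = A₂v₂) gives v₂ = 3.29 × 408/43.8 = 30.6 m/s.
Applying Bernoulli between the two ends and solving for P₂: P₂ = P₁ + ½ρ(v₁² − v₂²) − ρgΔh.
P₂ = 784000 + ½·1000·(3.29² − 30.6²) − 1000·9.8·(+10.9) = 784000 + (-464000) − (107000) = 213000 Pa.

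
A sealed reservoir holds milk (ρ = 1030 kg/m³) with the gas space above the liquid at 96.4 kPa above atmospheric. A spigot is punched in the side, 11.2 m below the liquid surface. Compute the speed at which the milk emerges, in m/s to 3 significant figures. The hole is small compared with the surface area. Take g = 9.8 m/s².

Take point 1 at the surface (v₁ ≈ 0) and point 2 at the hole (at atmospheric pressure). Bernoulli: P₁ + ρg h = P_atm + ½ρv₂².
With P₁ − P_atm = 96400 Pa, v₂ = √(2gh + 2ΔP/ρ) = √(2·9.8·11.2 + 2·96400/1030) = 20.2 m/s.

v = 20.2 m/s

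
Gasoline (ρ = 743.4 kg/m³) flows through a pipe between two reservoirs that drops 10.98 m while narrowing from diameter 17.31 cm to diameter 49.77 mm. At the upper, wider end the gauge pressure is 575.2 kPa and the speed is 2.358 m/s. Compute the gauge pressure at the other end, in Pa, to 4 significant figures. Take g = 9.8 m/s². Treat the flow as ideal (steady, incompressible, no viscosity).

By continuity, v₂ = v₁·A₁/A₂ = 2.358·(235.3/19.45) = 28.52 m/s.
Applying Bernoulli between the two ends and solving for P₂: P₂ = P₁ + ½ρ(v₁² − v₂²) − ρgΔh.
P₂ = 575200 + ½·743.4·(2.358² − 28.52²) − 743.4·9.8·(−10.98) = 575200 + (-300300) − (-79990) = 354800 Pa.

354800 Pa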